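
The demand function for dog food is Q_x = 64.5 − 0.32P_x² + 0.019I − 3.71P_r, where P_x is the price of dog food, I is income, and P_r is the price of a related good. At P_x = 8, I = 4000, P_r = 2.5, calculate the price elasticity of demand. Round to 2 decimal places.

-0.37

Substituting, Q_x = 64.5 − 0.32(8)² + 0.019(4000) − 3.71(2.5) = 64.5 − 20.48 + 76 − 9.275 = 110.745.
∂Q_x/∂P_x = −2·0.32·P_x = -5.12, so E_p = -5.12·(8/110.745) ≈ -0.37.
|E_p| < 1: demand is inelastic.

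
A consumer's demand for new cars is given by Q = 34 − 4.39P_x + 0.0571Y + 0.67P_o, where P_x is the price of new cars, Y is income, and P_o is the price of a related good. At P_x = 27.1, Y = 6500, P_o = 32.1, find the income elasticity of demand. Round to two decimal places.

1.21

Q = 34 − 4.39(27.1) + 0.0571(6500) + 0.67(32.1) = 34 − 118.969 + 371.15 + 21.507 = 307.688.
∂Q/∂Y = +0.0571, so E_I = 0.0571·(6500/307.688) ≈ 1.21.
E_I > 1: normal good (luxury).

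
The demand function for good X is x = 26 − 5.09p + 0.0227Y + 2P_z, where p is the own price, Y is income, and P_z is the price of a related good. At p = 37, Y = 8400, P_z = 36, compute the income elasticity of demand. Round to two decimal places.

1.90

Substituting, x = 26 − 5.09(37) + 0.0227(8400) + 2(36) = 26 − 188.33 + 190.68 + 72 = 100.35.
∂x/∂Y = +0.0227, so E_I = 0.0227·(8400/100.35) ≈ 1.90.
E_I > 1: normal good (luxury).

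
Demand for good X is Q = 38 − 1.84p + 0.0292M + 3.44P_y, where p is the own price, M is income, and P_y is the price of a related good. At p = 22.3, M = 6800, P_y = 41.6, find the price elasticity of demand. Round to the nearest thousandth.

Q = 38 − 1.84(22.3) + 0.0292(6800) + 3.44(41.6) = 38 − 41.032 + 198.56 + 143.104 = 338.632.
∂Q/∂p = −1.84, so E_p = (−1.84)·(22.3/338.632) ≈ -0.121.
|E_p| < 1: demand is inelastic.

-0.121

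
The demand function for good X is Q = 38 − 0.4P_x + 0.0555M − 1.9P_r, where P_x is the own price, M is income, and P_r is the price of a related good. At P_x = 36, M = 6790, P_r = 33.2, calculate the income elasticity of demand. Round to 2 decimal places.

1.12

First evaluate Q: 38 − 0.4(36) + 0.0555(6790) − 1.9(33.2) = 38 − 14.4 + 376.845 − 63.08 = 337.365.
∂Q/∂M = +0.0555, so E_I = 0.0555·(6790/337.365) ≈ 1.12.
E_I > 1: normal good (luxury).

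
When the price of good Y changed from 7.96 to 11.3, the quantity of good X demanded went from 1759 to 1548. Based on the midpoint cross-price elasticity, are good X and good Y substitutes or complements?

complements

%ΔQ_x = (1548 − 1759)/[(1759+1548)/2] = -211/1653.5 ≈ -0.1276.
%ΔP_y = (11.3 − 7.96)/[(7.96+11.3)/2] ≈ 0.3468.
E_xy = -0.1276/0.3468 ≈ -0.368.
E_xy < 0, so the goods are complements.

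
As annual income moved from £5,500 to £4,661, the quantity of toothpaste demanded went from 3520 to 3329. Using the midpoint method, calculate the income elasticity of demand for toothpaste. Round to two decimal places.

0.34

%ΔQ = (3329 − 3520)/[(3520+3329)/2] = -191/3424.5 ≈ -0.0558.
%ΔM = (4,661 − 5,500)/[(5,500+4,661)/2] = -839/5080.5 ≈ -0.1651.
E_I = %ΔQ/%ΔM ≈ 0.34.
E_I ∈ (0,1): normal good (necessity).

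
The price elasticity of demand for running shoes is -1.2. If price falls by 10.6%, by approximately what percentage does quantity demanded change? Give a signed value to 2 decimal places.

%ΔQ ≈ E × %ΔP = (-1.2) × (-10.6%) = 12.72%.

12.72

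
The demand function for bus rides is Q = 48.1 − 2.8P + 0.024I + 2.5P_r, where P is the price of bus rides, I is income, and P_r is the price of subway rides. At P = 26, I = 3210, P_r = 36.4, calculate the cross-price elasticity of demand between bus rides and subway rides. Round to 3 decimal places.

0.635

At the given point, Q = 48.1 − 2.8(26) + 0.024(3210) + 2.5(36.4) = 48.1 − 72.8 + 77.04 + 91 = 143.34.
∂Q/∂P_r = +2.5, so E_xy = 2.5·(36.4/143.34) ≈ 0.635.
E_xy > 0: the goods are substitutes.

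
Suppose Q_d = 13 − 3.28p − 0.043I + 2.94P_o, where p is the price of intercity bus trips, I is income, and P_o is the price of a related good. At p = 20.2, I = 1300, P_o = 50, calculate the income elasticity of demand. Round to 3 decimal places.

Evaluating quantity at (p, I, P_o) gives Q_d = 13 − 3.28(20.2) − 0.043(1300) + 2.94(50) = 13 − 66.256 − 55.9 + 147 = 37.844.
∂Q_d/∂I = −0.043, so E_I = -0.043·(1300/37.844) ≈ -1.477.
E_I < 0: inferior good.

-1.477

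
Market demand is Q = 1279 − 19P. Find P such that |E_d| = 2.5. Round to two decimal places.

Set −bP/(a − bP) = −2.5 ⇒ bP = 2.5(a − bP) ⇒ bP(1+2.5) = 2.5·a.
P = 2.5·1279/(19·3.5) ≈ 48.08.

48.08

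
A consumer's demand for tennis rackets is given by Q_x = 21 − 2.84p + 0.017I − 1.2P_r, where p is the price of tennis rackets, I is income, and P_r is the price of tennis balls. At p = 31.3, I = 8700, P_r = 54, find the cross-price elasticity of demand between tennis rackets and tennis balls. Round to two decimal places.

First evaluate Q_x: 21 − 2.84(31.3) + 0.017(8700) − 1.2(54) = 21 − 88.892 + 147.9 − 64.8 = 15.208.
∂Q_x/∂P_r = −1.2, so E_xy = -1.2·(54/15.208) ≈ -4.26.
E_xy < 0: the goods are complements.

-4.26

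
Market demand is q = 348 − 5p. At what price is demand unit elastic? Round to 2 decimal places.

For linear demand q = a − bp, E = −bp/(a − bp). |E| = 1 ⇒ bp = a − bp ⇒ p = a/(2b).
p = 348/(2·5) = 34.80.

34.80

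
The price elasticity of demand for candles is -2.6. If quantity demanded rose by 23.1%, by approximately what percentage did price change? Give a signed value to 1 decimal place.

-8.9

%ΔQ ≈ E × %ΔP ⇒ %ΔP = %ΔQ / E = (23.1%)/(-2.6) ≈ -8.9%.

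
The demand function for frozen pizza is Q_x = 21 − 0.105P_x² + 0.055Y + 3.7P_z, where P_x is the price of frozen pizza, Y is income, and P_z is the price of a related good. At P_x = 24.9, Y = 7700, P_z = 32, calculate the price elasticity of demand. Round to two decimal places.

-0.26

Evaluating quantity at (P_x, Y, P_z) gives Q_x = 21 − 0.105(24.9)² + 0.055(7700) + 3.7(32) = 21 − 65.1011 + 423.5 + 118.4 = 497.799.
∂Q_x/∂P_x = −2·0.105·P_x = -5.229, so E_p = -5.229·(24.9/497.799) ≈ -0.26.
|E_p| < 1: demand is inelastic.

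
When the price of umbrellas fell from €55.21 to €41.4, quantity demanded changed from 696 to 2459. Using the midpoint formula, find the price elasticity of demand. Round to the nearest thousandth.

-3.909

%ΔQ = (2459 − 696)/[(696 + 2459)/2] = 1763/1577.5 ≈ 1.1176.
%ΔP = (41.4 − 55.21)/[(55.21 + 41.4)/2] = -13.81/48.305 ≈ -0.2859.
Arc elasticity E = %ΔQ/%ΔP ≈ 1.1176/-0.2859 ≈ -3.909.
|E| > 1: demand is elastic over this range.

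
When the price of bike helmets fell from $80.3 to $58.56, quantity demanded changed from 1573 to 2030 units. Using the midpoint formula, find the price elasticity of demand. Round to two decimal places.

%ΔQ = (2030 − 1573)/[(1573 + 2030)/2] = 457/1801.5 ≈ 0.2537.
%Δp = (58.56 − 80.3)/[(80.3 + 58.56)/2] = -21.74/69.43 ≈ -0.3131.
Arc elasticity E = %ΔQ/%Δp ≈ 0.2537/-0.3131 ≈ -0.81.
|E| < 1: demand is inelastic over this range.

-0.81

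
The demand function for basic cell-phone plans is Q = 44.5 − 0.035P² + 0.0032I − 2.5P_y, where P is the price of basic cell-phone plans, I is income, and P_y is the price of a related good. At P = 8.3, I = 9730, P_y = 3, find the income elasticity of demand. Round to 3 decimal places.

0.474

Evaluating quantity at (P, I, P_y) gives Q = 44.5 − 0.035(8.3)² + 0.0032(9730) − 2.5(3) = 44.5 − 2.4112 + 31.136 − 7.5 = 65.7249.
∂Q/∂I = +0.0032, so E_I = 0.0032·(9730/65.7249) ≈ 0.474.
E_I ∈ (0,1): normal good (necessity).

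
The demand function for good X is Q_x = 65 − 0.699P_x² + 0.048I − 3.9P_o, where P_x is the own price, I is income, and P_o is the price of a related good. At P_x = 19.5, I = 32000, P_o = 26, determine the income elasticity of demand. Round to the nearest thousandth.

1.245

First evaluate Q_x: 65 − 0.699(19.5)² + 0.048(32000) − 3.9(26) = 65 − 265.7948 + 1536 − 101.4 = 1233.8053.
∂Q_x/∂I = +0.048, so E_I = 0.048·(32000/1233.8053) ≈ 1.245.
E_I > 1: normal good (luxury).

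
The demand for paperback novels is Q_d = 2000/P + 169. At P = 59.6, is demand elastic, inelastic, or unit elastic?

At P = 59.6, Q_d = 202.557.
dQ_d/dP = −2000/P² = −0.563.
Point elasticity E = (dQ_d/dP)·(P/Q_d) = -0.563 × 59.6/202.557 ≈ -0.166.
|E| ≈ 0.166 < 1, so demand is inelastic.

inelastic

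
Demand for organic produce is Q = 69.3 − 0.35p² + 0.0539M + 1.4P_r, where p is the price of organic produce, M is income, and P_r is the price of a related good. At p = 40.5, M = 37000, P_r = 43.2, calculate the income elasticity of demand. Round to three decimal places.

Q = 69.3 − 0.35(40.5)² + 0.0539(37000) + 1.4(43.2) = 69.3 − 574.0875 + 1994.3 + 60.48 = 1549.9925.
∂Q/∂M = +0.0539, so E_I = 0.0539·(37000/1549.9925) ≈ 1.287.
E_I > 1: normal good (luxury).

1.287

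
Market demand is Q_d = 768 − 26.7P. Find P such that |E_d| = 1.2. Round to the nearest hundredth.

15.69

Set −bP/(a − bP) = −1.2 ⇒ bP = 1.2(a − bP) ⇒ bP(1+1.2) = 1.2·a.
P = 1.2·768/(26.7·2.2) ≈ 15.69.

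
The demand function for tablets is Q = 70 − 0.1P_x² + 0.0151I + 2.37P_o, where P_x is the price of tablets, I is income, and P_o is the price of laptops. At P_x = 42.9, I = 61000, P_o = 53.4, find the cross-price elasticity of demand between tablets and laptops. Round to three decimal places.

At the given point, Q = 70 − 0.1(42.9)² + 0.0151(61000) + 2.37(53.4) = 70 − 184.041 + 921.1 + 126.558 = 933.617.
∂Q/∂P_o = +2.37, so E_xy = 2.37·(53.4/933.617) ≈ 0.136.
E_xy > 0: the goods are substitutes.

0.136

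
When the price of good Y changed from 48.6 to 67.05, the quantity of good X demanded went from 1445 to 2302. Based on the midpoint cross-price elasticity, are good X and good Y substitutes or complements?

substitutes

%ΔQ_x = (2302 − 1445)/[(1445+2302)/2] = 857/1873.5 ≈ 0.4574.
%ΔP_y = (67.05 − 48.6)/[(48.6+67.05)/2] ≈ 0.3191.
E_xy = 0.4574/0.3191 ≈ 1.434.
E_xy > 0, so the goods are substitutes.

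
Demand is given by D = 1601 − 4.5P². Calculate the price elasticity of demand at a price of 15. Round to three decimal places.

At P = 15, D = 588.5.
dD/dP = −2·4.5·P = −135.
Point elasticity E = (dD/dP)·(P/D) = -135 × 15/588.5 ≈ -3.441.
|E| > 1, so demand is elastic at this price.

-3.441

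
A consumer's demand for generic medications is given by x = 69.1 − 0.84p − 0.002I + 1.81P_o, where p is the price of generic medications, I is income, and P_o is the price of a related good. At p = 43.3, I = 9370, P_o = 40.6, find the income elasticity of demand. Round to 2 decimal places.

-0.21

At the given point, x = 69.1 − 0.84(43.3) − 0.002(9370) + 1.81(40.6) = 69.1 − 36.372 − 18.74 + 73.486 = 87.474.
∂x/∂I = −0.002, so E_I = -0.002·(9370/87.474) ≈ -0.21.
E_I < 0: inferior good.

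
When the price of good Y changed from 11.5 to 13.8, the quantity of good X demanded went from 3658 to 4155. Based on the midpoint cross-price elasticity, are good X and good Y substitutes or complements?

%ΔQ_x = (4155 − 3658)/[(3658+4155)/2] = 497/3906.5 ≈ 0.1272.
%ΔP_y = (13.8 − 11.5)/[(11.5+13.8)/2] ≈ 0.1818.
E_xy = 0.1272/0.1818 ≈ 0.700.
E_xy > 0, so the goods are substitutes.

substitutes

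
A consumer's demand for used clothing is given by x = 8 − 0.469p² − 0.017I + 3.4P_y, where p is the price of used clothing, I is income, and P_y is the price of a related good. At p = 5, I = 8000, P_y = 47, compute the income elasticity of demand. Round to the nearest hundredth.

x = 8 − 0.469(5)² − 0.017(8000) + 3.4(47) = 8 − 11.725 − 136 + 159.8 = 20.075.
∂x/∂I = −0.017, so E_I = -0.017·(8000/20.075) ≈ -6.77.
E_I < 0: inferior good.

-6.77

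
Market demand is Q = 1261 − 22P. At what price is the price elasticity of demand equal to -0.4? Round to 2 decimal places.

Set −bP/(a − bP) = −0.4 ⇒ bP = 0.4(a − bP) ⇒ bP(1+0.4) = 0.4·a.
P = 0.4·1261/(22·1.4) ≈ 16.38.

16.38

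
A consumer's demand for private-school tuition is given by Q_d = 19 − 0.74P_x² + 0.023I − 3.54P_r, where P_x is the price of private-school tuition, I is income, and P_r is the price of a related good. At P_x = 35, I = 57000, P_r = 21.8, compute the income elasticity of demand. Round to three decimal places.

Substituting, Q_d = 19 − 0.74(35)² + 0.023(57000) − 3.54(21.8) = 19 − 906.5 + 1311 − 77.172 = 346.328.
∂Q_d/∂I = +0.023, so E_I = 0.023·(57000/346.328) ≈ 3.785.
E_I > 1: normal good (luxury).

3.785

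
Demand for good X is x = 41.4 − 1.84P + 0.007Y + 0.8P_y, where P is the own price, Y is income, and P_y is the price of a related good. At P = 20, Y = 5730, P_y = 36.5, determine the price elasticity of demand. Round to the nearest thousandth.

Substituting, x = 41.4 − 1.84(20) + 0.007(5730) + 0.8(36.5) = 41.4 − 36.8 + 40.11 + 29.2 = 73.91.
∂x/∂P = −1.84, so E_p = (−1.84)·(20/73.91) ≈ -0.498.
|E_p| < 1: demand is inelastic.

-0.498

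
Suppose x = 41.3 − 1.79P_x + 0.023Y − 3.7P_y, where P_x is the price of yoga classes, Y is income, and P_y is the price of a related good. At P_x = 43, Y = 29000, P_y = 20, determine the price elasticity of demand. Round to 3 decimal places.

-0.138

At the given point, x = 41.3 − 1.79(43) + 0.023(29000) − 3.7(20) = 41.3 − 76.97 + 667 − 74 = 557.33.
∂x/∂P_x = −1.79, so E_p = (−1.79)·(43/557.33) ≈ -0.138.
|E_p| < 1: demand is inelastic.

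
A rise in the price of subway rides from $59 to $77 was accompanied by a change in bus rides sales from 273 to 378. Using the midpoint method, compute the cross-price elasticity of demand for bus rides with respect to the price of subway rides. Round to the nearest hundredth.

1.22

%ΔQ_x = (378 − 273)/[(273+378)/2] = 105/325.5 ≈ 0.3226.
%ΔP_y = (77 − 59)/[(59+77)/2] ≈ 0.2647.
E_xy = 0.3226/0.2647 ≈ 1.22.
E_xy > 0, so bus rides and subway rides are substitutes.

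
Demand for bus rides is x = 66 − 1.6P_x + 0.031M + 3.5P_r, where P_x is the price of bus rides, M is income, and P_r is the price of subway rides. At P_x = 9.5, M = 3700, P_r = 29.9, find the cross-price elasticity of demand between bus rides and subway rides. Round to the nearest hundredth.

Evaluating quantity at (P_x, M, P_r) gives x = 66 − 1.6(9.5) + 0.031(3700) + 3.5(29.9) = 66 − 15.2 + 114.7 + 104.65 = 270.15.
∂x/∂P_r = +3.5, so E_xy = 3.5·(29.9/270.15) ≈ 0.39.
E_xy > 0: the goods are substitutes.

0.39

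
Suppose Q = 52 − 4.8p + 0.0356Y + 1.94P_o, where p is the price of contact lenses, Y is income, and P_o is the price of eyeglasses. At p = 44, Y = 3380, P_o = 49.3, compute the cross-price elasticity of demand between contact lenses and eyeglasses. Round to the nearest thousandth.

1.685

Evaluating quantity at (p, Y, P_o) gives Q = 52 − 4.8(44) + 0.0356(3380) + 1.94(49.3) = 52 − 211.2 + 120.328 + 95.642 = 56.77.
∂Q/∂P_o = +1.94, so E_xy = 1.94·(49.3/56.77) ≈ 1.685.
E_xy > 0: the goods are substitutes.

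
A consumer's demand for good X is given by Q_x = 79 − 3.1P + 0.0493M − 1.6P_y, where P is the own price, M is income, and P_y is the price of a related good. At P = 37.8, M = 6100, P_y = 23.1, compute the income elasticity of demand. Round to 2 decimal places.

Evaluating quantity at (P, M, P_y) gives Q_x = 79 − 3.1(37.8) + 0.0493(6100) − 1.6(23.1) = 79 − 117.18 + 300.73 − 36.96 = 225.59.
∂Q_x/∂M = +0.0493, so E_I = 0.0493·(6100/225.59) ≈ 1.33.
E_I > 1: normal good (luxury).

1.33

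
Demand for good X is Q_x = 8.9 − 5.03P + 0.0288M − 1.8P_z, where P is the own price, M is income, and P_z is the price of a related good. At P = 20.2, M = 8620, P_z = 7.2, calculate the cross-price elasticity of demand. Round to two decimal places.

Substituting, Q_x = 8.9 − 5.03(20.2) + 0.0288(8620) − 1.8(7.2) = 8.9 − 101.606 + 248.256 − 12.96 = 142.59.
∂Q_x/∂P_z = −1.8, so E_xy = -1.8·(7.2/142.59) ≈ -0.09.
E_xy < 0: the goods are complements.

-0.09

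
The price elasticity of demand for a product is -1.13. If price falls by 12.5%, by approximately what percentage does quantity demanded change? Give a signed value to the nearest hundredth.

14.13

%ΔQ ≈ E × %ΔP = (-1.13) × (-12.5%) ≈ 14.13%.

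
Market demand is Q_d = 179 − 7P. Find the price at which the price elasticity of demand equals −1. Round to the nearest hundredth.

For linear demand Q_d = a − bP, E = −bP/(a − bP). |E| = 1 ⇒ bP = a − bP ⇒ P = a/(2b).
P = 179/(2·7) ≈ 12.79.

12.79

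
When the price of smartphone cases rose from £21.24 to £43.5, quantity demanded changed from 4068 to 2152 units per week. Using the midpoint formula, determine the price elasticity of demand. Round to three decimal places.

-0.896

%Δq = (2152 − 4068)/[(4068 + 2152)/2] = -1916/3110 ≈ -0.6161.
%ΔP = (43.5 − 21.24)/[(21.24 + 43.5)/2] = 22.26/32.37 ≈ 0.6877.
Arc elasticity E = %Δq/%ΔP ≈ -0.6161/0.6877 ≈ -0.896.
|E| < 1: demand is inelastic over this range.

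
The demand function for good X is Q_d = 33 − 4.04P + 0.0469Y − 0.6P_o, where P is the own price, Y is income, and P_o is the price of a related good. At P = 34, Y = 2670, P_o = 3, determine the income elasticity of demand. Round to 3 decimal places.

6.569

Substituting, Q_d = 33 − 4.04(34) + 0.0469(2670) − 0.6(3) = 33 − 137.36 + 125.223 − 1.8 = 19.063.
∂Q_d/∂Y = +0.0469, so E_I = 0.0469·(2670/19.063) ≈ 6.569.
E_I > 1: normal good (luxury).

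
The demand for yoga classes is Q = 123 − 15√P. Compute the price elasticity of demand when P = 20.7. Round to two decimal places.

-0.62

At P = 20.7, Q = 54.7541.
dQ/dP = −15/(2√P) = −15/(2·4.5497).
Point elasticity E = (dQ/dP)·(P/Q) = -1.6485 × 20.7/54.7541 ≈ -0.62.
|E| < 1, so demand is inelastic at this price.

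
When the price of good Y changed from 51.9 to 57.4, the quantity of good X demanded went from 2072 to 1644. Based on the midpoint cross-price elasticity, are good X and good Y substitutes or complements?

complements

%ΔQ_x = (1644 − 2072)/[(2072+1644)/2] = -428/1858 ≈ -0.2304.
%ΔP_y = (57.4 − 51.9)/[(51.9+57.4)/2] ≈ 0.1006.
E_xy = -0.2304/0.1006 ≈ -2.289.
E_xy < 0, so the goods are complements.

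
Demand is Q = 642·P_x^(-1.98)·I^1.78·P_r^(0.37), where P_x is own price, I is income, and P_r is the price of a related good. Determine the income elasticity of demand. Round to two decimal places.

1.78

For a Cobb–Douglas (constant-elasticity) form Q = A·I^α·…, the elasticity with respect to I equals the exponent α at every point.
Here the exponent on I is 1.78, so the income elasticity of demand is 1.78.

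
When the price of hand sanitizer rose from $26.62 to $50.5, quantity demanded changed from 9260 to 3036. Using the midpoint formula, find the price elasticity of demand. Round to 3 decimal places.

%ΔQ = (3036 − 9260)/[(9260 + 3036)/2] = -6224/6148 ≈ -1.0124.
%ΔP = (50.5 − 26.62)/[(26.62 + 50.5)/2] = 23.88/38.56 ≈ 0.6193.
Arc elasticity E = %ΔQ/%ΔP ≈ -1.0124/0.6193 ≈ -1.635.
|E| > 1: demand is elastic over this range.

-1.635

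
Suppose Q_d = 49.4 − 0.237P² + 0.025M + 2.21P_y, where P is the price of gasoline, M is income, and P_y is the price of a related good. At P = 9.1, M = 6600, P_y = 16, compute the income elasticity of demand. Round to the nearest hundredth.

Q_d = 49.4 − 0.237(9.1)² + 0.025(6600) + 2.21(16) = 49.4 − 19.626 + 165 + 35.36 = 230.134.
∂Q_d/∂M = +0.025, so E_I = 0.025·(6600/230.134) ≈ 0.72.
E_I ∈ (0,1): normal good (necessity).

0.72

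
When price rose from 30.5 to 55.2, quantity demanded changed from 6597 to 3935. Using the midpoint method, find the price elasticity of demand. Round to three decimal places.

-0.877

%Δq = (3935 − 6597)/[(6597 + 3935)/2] = -2662/5266 ≈ -0.5055.
%ΔP = (55.2 − 30.5)/[(30.5 + 55.2)/2] = 24.7/42.85 ≈ 0.5764.
Arc elasticity E = %Δq/%ΔP ≈ -0.5055/0.5764 ≈ -0.877.
|E| < 1: demand is inelastic over this range.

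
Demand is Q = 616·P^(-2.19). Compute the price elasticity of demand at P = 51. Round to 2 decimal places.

For a Cobb–Douglas (constant-elasticity) form Q = A·P^α·…, the elasticity with respect to P equals the exponent α at every point.
Here the exponent on P is -2.19, so the price elasticity of demand is -2.19.

-2.19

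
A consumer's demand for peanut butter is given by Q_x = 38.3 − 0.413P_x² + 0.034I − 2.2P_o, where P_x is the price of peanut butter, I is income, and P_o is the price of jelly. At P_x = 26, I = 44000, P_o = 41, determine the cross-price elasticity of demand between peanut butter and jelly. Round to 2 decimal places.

First evaluate Q_x: 38.3 − 0.413(26)² + 0.034(44000) − 2.2(41) = 38.3 − 279.188 + 1496 − 90.2 = 1164.912.
∂Q_x/∂P_o = −2.2, so E_xy = -2.2·(41/1164.912) ≈ -0.08.
E_xy < 0: the goods are complements.

-0.08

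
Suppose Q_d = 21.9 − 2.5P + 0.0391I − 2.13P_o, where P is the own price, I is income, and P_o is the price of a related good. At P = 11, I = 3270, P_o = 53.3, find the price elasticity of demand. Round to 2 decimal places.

Evaluating quantity at (P, I, P_o) gives Q_d = 21.9 − 2.5(11) + 0.0391(3270) − 2.13(53.3) = 21.9 − 27.5 + 127.857 − 113.529 = 8.728.
∂Q_d/∂P = −2.5, so E_p = (−2.5)·(11/8.728) ≈ -3.15.
|E_p| > 1: demand is elastic.

-3.15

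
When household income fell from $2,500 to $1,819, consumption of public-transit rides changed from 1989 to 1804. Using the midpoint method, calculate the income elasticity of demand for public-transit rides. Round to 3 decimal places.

0.309

%ΔQ = (1804 − 1989)/[(1989+1804)/2] = -185/1896.5 ≈ -0.0975.
%ΔY = (1,819 − 2,500)/[(2,500+1,819)/2] = -681/2159.5 ≈ -0.3154.
E_I = %ΔQ/%ΔY ≈ 0.309.
E_I ∈ (0,1): normal good (necessity).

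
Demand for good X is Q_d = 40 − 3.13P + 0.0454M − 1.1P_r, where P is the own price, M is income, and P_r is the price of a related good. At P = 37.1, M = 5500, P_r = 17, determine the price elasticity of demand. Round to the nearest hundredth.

Substituting, Q_d = 40 − 3.13(37.1) + 0.0454(5500) − 1.1(17) = 40 − 116.123 + 249.7 − 18.7 = 154.877.
∂Q_d/∂P = −3.13, so E_p = (−3.13)·(37.1/154.877) ≈ -0.75.
|E_p| < 1: demand is inelastic.

-0.75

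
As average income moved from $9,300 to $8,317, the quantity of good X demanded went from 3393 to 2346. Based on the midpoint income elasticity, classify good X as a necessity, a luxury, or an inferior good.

luxury

%ΔQ = (2346 − 3393)/[(3393+2346)/2] = -1047/2869.5 ≈ -0.3649.
%ΔI = (8,317 − 9,300)/[(9,300+8,317)/2] = -983/8808.5 ≈ -0.1116.
E_I = %ΔQ/%ΔI ≈ 3.270.
E_I > 1: normal good (luxury).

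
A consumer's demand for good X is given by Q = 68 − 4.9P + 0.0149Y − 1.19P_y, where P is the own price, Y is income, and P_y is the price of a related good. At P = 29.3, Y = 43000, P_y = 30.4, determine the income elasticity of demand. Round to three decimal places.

Evaluating quantity at (P, Y, P_y) gives Q = 68 − 4.9(29.3) + 0.0149(43000) − 1.19(30.4) = 68 − 143.57 + 640.7 − 36.176 = 528.954.
∂Q/∂Y = +0.0149, so E_I = 0.0149·(43000/528.954) ≈ 1.211.
E_I > 1: normal good (luxury).

1.211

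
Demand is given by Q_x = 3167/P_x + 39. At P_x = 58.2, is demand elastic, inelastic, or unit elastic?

At P_x = 58.2, Q_x = 93.4158.
dQ_x/dP_x = −3167/P_x² = −0.935.
Point elasticity E = (dQ_x/dP_x)·(P_x/Q_x) = -0.935 × 58.2/93.4158 ≈ -0.583.
|E| ≈ 0.583 < 1, so demand is inelastic.

inelastic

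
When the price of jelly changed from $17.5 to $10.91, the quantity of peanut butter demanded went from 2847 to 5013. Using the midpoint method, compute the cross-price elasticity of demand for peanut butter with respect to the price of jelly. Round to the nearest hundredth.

%ΔQ_x = (5013 − 2847)/[(2847+5013)/2] = 2166/3930 ≈ 0.5511.
%ΔP_y = (10.91 − 17.5)/[(17.5+10.91)/2] ≈ -0.4639.
E_xy = 0.5511/-0.4639 ≈ -1.19.
E_xy < 0, so peanut butter and jelly are complements.

-1.19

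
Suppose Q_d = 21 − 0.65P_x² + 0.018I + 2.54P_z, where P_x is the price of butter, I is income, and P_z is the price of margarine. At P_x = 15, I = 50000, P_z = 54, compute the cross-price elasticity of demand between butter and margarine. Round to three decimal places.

0.150

Substituting, Q_d = 21 − 0.65(15)² + 0.018(50000) + 2.54(54) = 21 − 146.25 + 900 + 137.16 = 911.91.
∂Q_d/∂P_z = +2.54, so E_xy = 2.54·(54/911.91) ≈ 0.150.
E_xy > 0: the goods are substitutes.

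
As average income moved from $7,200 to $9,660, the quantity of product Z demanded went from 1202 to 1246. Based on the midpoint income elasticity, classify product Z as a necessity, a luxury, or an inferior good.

necessity

%ΔQ = (1246 − 1202)/[(1202+1246)/2] = 44/1224 ≈ 0.0359.
%ΔM = (9,660 − 7,200)/[(7,200+9,660)/2] = 2460/8430 ≈ 0.2918.
E_I = %ΔQ/%ΔM ≈ 0.123.
E_I ∈ (0,1): normal good (necessity).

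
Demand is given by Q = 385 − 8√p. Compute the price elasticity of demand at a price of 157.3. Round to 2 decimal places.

-0.18

At p = 157.3, Q = 284.6646.
dQ/dp = −8/(2√p) = −8/(2·12.5419).
Point elasticity E = (dQ/dp)·(p/Q) = -0.3189 × 157.3/284.6646 ≈ -0.18.
|E| < 1, so demand is inelastic at this price.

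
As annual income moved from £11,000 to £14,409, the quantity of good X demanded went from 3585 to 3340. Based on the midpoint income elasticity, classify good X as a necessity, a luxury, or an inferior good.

%ΔQ = (3340 − 3585)/[(3585+3340)/2] = -245/3462.5 ≈ -0.0708.
%ΔI = (14,409 − 11,000)/[(11,000+14,409)/2] = 3409/12704.5 ≈ 0.2683.
E_I = %ΔQ/%ΔI ≈ -0.264.
E_I < 0: inferior good.

inferior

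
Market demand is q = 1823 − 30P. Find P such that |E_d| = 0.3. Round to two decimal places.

Set −bP/(a − bP) = −0.3 ⇒ bP = 0.3(a − bP) ⇒ bP(1+0.3) = 0.3·a.
P = 0.3·1823/(30·1.3) ≈ 14.02.

14.02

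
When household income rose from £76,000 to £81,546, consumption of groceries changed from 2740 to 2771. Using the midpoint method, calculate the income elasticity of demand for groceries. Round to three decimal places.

0.160

%ΔQ = (2771 − 2740)/[(2740+2771)/2] = 31/2755.5 ≈ 0.0113.
%ΔI = (81,546 − 76,000)/[(76,000+81,546)/2] = 5546/78773 ≈ 0.0704.
E_I = %ΔQ/%ΔI ≈ 0.160.
E_I ∈ (0,1): normal good (necessity).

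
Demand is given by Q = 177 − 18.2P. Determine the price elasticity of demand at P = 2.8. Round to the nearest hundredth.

-0.40

At P = 2.8, Q = 126.04.
dQ/dP = −18.2.
Point elasticity E = (dQ/dP)·(P/Q) = -18.2 × 2.8/126.04 ≈ -0.40.
|E| < 1, so demand is inelastic at this price.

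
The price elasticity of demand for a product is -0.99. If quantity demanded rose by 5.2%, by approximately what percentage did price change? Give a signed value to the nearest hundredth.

%ΔQ ≈ E × %ΔP ⇒ %ΔP = %ΔQ / E = (5.2%)/(-0.99) ≈ -5.25%.

-5.25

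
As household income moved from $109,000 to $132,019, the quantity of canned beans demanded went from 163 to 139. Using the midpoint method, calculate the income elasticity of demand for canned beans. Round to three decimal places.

-0.832

%ΔQ = (139 − 163)/[(163+139)/2] = -24/151 ≈ -0.1589.
%ΔM = (132,019 − 109,000)/[(109,000+132,019)/2] = 23019/120509.5 ≈ 0.1910.
E_I = %ΔQ/%ΔM ≈ -0.832.
E_I < 0: inferior good.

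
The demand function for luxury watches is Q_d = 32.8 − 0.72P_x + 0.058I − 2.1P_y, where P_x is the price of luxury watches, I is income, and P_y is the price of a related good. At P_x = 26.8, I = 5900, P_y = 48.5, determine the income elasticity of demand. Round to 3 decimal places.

Substituting, Q_d = 32.8 − 0.72(26.8) + 0.058(5900) − 2.1(48.5) = 32.8 − 19.296 + 342.2 − 101.85 = 253.854.
∂Q_d/∂I = +0.058, so E_I = 0.058·(5900/253.854) ≈ 1.348.
E_I > 1: normal good (luxury).

1.348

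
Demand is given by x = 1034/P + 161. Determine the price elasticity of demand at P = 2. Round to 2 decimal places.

At P = 2, x = 678.
dx/dP = −1034/P² = −258.5.
Point elasticity E = (dx/dP)·(P/x) = -258.5 × 2/678 ≈ -0.76.
|E| < 1, so demand is inelastic at this price.

-0.76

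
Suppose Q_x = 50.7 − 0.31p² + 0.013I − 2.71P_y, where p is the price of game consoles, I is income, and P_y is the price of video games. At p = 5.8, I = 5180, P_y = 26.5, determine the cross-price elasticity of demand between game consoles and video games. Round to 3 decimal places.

-2.006

Evaluating quantity at (p, I, P_y) gives Q_x = 50.7 − 0.31(5.8)² + 0.013(5180) − 2.71(26.5) = 50.7 − 10.4284 + 67.34 − 71.815 = 35.7966.
∂Q_x/∂P_y = −2.71, so E_xy = -2.71·(26.5/35.7966) ≈ -2.006.
E_xy < 0: the goods are complements.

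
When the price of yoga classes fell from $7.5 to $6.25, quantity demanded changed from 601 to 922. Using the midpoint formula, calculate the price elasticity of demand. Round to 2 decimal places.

-2.32

%ΔQ = (922 − 601)/[(601 + 922)/2] = 321/761.5 ≈ 0.4215.
%Δp = (6.25 − 7.5)/[(7.5 + 6.25)/2] = -1.25/6.875 ≈ -0.1818.
Arc elasticity E = %ΔQ/%Δp ≈ 0.4215/-0.1818 ≈ -2.32.
|E| > 1: demand is elastic over this range.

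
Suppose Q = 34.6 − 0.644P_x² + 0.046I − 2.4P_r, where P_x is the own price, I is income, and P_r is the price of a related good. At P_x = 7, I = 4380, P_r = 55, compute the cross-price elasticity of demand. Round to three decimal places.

Q = 34.6 − 0.644(7)² + 0.046(4380) − 2.4(55) = 34.6 − 31.556 + 201.48 − 132 = 72.524.
∂Q/∂P_r = −2.4, so E_xy = -2.4·(55/72.524) ≈ -1.820.
E_xy < 0: the goods are complements.

-1.820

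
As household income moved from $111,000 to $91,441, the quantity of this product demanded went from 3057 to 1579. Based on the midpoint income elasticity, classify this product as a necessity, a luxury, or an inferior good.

luxury

%ΔQ = (1579 − 3057)/[(3057+1579)/2] = -1478/2318 ≈ -0.6376.
%ΔM = (91,441 − 111,000)/[(111,000+91,441)/2] = -19559/101220.5 ≈ -0.1932.
E_I = %ΔQ/%ΔM ≈ 3.300.
E_I > 1: normal good (luxury).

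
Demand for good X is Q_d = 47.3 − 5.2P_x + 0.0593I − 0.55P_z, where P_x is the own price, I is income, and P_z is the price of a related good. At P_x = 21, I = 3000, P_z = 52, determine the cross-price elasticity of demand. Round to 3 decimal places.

-0.327

At the given point, Q_d = 47.3 − 5.2(21) + 0.0593(3000) − 0.55(52) = 47.3 − 109.2 + 177.9 − 28.6 = 87.4.
∂Q_d/∂P_z = −0.55, so E_xy = -0.55·(52/87.4) ≈ -0.327.
E_xy < 0: the goods are complements.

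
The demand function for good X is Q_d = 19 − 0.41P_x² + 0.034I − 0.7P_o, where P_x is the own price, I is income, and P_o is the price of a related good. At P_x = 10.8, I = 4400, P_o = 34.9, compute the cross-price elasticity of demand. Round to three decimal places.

At the given point, Q_d = 19 − 0.41(10.8)² + 0.034(4400) − 0.7(34.9) = 19 − 47.8224 + 149.6 − 24.43 = 96.3476.
∂Q_d/∂P_o = −0.7, so E_xy = -0.7·(34.9/96.3476) ≈ -0.254.
E_xy < 0: the goods are complements.

-0.254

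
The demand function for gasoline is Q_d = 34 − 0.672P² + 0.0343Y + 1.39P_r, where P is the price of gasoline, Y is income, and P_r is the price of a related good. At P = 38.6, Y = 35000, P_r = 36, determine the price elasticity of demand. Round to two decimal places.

Q_d = 34 − 0.672(38.6)² + 0.0343(35000) + 1.39(36) = 34 − 1001.2531 + 1200.5 + 50.04 = 283.2869.
∂Q_d/∂P = −2·0.672·P = -51.8784, so E_p = -51.8784·(38.6/283.2869) ≈ -7.07.
|E_p| > 1: demand is elastic.

-7.07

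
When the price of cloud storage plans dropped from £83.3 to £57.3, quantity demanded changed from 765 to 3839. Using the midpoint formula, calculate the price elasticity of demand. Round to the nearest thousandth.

-3.611

%ΔQ = (3839 − 765)/[(765 + 3839)/2] = 3074/2302 ≈ 1.3354.
%Δp = (57.3 − 83.3)/[(83.3 + 57.3)/2] = -26/70.3 ≈ -0.3698.
Arc elasticity E = %ΔQ/%Δp ≈ 1.3354/-0.3698 ≈ -3.611.
|E| > 1: demand is elastic over this range.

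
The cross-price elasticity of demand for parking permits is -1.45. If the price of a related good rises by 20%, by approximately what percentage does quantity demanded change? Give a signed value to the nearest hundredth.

%ΔQ ≈ E × %ΔP_y = (-1.45) × (20%) = -29.00%.

-29.00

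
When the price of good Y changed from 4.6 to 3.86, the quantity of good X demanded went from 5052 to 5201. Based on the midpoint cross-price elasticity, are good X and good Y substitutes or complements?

complements

%ΔQ_x = (5201 − 5052)/[(5052+5201)/2] = 149/5126.5 ≈ 0.0291.
%ΔP_y = (3.86 − 4.6)/[(4.6+3.86)/2] ≈ -0.1749.
E_xy = 0.0291/-0.1749 ≈ -0.166.
E_xy < 0, so the goods are complements.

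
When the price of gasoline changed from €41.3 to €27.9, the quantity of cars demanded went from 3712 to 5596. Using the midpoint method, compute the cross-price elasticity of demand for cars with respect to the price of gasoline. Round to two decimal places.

%ΔQ_x = (5596 − 3712)/[(3712+5596)/2] = 1884/4654 ≈ 0.4048.
%ΔP_y = (27.9 − 41.3)/[(41.3+27.9)/2] ≈ -0.3873.
E_xy = 0.4048/-0.3873 ≈ -1.05.
E_xy < 0, so cars and gasoline are complements.

-1.05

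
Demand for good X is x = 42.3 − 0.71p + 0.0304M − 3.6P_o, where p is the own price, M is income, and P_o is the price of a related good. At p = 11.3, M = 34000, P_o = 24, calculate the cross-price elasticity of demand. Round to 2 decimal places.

Evaluating quantity at (p, M, P_o) gives x = 42.3 − 0.71(11.3) + 0.0304(34000) − 3.6(24) = 42.3 − 8.023 + 1033.6 − 86.4 = 981.477.
∂x/∂P_o = −3.6, so E_xy = -3.6·(24/981.477) ≈ -0.09.
E_xy < 0: the goods are complements.

-0.09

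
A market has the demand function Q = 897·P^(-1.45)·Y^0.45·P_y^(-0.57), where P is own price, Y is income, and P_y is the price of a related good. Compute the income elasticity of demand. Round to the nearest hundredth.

0.45

For a Cobb–Douglas (constant-elasticity) form Q = A·Y^α·…, the elasticity with respect to Y equals the exponent α at every point.
Here the exponent on Y is 0.45, so the income elasticity of demand is 0.45.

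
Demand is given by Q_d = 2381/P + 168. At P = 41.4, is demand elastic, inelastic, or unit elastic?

inelastic

At P = 41.4, Q_d = 225.5121.
dQ_d/dP = −2381/P² = −1.3892.
Point elasticity E = (dQ_d/dP)·(P/Q_d) = -1.3892 × 41.4/225.5121 ≈ -0.255.
|E| ≈ 0.255 < 1, so demand is inelastic.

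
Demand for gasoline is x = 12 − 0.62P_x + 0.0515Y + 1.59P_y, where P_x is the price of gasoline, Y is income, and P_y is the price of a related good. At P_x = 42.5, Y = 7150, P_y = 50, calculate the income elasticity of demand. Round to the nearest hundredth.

Evaluating quantity at (P_x, Y, P_y) gives x = 12 − 0.62(42.5) + 0.0515(7150) + 1.59(50) = 12 − 26.35 + 368.225 + 79.5 = 433.375.
∂x/∂Y = +0.0515, so E_I = 0.0515·(7150/433.375) ≈ 0.85.
E_I ∈ (0,1): normal good (necessity).

0.85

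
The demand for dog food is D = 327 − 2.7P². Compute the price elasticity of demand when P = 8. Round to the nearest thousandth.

At P = 8, D = 154.2.
dD/dP = −2·2.7·P = −43.2.
Point elasticity E = (dD/dP)·(P/D) = -43.2 × 8/154.2 ≈ -2.241.
|E| > 1, so demand is elastic at this price.

-2.241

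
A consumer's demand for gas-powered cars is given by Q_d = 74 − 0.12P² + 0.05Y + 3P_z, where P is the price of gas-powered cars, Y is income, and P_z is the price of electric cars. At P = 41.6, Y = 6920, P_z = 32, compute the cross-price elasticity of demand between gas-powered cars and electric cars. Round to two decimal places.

Q_d = 74 − 0.12(41.6)² + 0.05(6920) + 3(32) = 74 − 207.6672 + 346 + 96 = 308.3328.
∂Q_d/∂P_z = +3, so E_xy = 3·(32/308.3328) ≈ 0.31.
E_xy > 0: the goods are substitutes.

0.31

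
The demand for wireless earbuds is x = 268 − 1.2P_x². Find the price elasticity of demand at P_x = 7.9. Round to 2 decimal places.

-0.78

At P_x = 7.9, x = 193.108.
dx/dP_x = −2·1.2·P_x = −18.96.
Point elasticity E = (dx/dP_x)·(P_x/x) = -18.96 × 7.9/193.108 ≈ -0.78.
|E| < 1, so demand is inelastic at this price.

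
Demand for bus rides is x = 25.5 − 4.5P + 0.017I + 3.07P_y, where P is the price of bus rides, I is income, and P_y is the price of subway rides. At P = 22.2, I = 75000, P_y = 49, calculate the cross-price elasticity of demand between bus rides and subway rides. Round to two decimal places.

0.11

x = 25.5 − 4.5(22.2) + 0.017(75000) + 3.07(49) = 25.5 − 99.9 + 1275 + 150.43 = 1351.03.
∂x/∂P_y = +3.07, so E_xy = 3.07·(49/1351.03) ≈ 0.11.
E_xy > 0: the goods are substitutes.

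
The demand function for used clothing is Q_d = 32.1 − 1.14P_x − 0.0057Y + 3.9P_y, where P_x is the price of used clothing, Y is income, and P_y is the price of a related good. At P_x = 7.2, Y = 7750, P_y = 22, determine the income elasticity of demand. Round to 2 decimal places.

-0.67

Q_d = 32.1 − 1.14(7.2) − 0.0057(7750) + 3.9(22) = 32.1 − 8.208 − 44.175 + 85.8 = 65.517.
∂Q_d/∂Y = −0.0057, so E_I = -0.0057·(7750/65.517) ≈ -0.67.
E_I < 0: inferior good.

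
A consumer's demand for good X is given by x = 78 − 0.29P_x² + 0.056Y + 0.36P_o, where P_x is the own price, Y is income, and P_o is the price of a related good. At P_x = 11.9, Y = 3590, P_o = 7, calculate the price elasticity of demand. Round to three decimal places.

-0.342

First evaluate x: 78 − 0.29(11.9)² + 0.056(3590) + 0.36(7) = 78 − 41.0669 + 201.04 + 2.52 = 240.4931.
∂x/∂P_x = −2·0.29·P_x = -6.902, so E_p = -6.902·(11.9/240.4931) ≈ -0.342.
|E_p| < 1: demand is inelastic.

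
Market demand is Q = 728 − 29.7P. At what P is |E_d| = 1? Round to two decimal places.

12.26

For linear demand Q = a − bP, E = −bP/(a − bP). |E| = 1 ⇒ bP = a − bP ⇒ P = a/(2b).
P = 728/(2·29.7) ≈ 12.26.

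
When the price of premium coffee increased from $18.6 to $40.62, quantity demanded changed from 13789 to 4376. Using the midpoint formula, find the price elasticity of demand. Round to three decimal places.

%Δq = (4376 − 13789)/[(13789 + 4376)/2] = -9413/9082.5 ≈ -1.0364.
%ΔP = (40.62 − 18.6)/[(18.6 + 40.62)/2] = 22.02/29.61 ≈ 0.7437.
Arc elasticity E = %Δq/%ΔP ≈ -1.0364/0.7437 ≈ -1.394.
|E| > 1: demand is elastic over this range.

-1.394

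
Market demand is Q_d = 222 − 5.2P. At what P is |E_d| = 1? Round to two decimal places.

For linear demand Q_d = a − bP, E = −bP/(a − bP). |E| = 1 ⇒ bP = a − bP ⇒ P = a/(2b).
P = 222/(2·5.2) ≈ 21.35.

21.35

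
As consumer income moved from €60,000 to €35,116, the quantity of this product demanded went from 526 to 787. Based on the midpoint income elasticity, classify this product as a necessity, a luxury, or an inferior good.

inferior

%ΔQ = (787 − 526)/[(526+787)/2] = 261/656.5 ≈ 0.3976.
%ΔY = (35,116 − 60,000)/[(60,000+35,116)/2] = -24884/47558 ≈ -0.5232.
E_I = %ΔQ/%ΔY ≈ -0.760.
E_I < 0: inferior good.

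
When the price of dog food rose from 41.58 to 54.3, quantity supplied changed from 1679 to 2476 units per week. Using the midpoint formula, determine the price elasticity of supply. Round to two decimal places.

%Δq = (2476 − 1679)/[(1679 + 2476)/2] = 797/2077.5 ≈ 0.3836.
%ΔP = (54.3 − 41.58)/[(41.58 + 54.3)/2] = 12.72/47.94 ≈ 0.2653.
Arc elasticity E = %Δq/%ΔP ≈ 0.3836/0.2653 ≈ 1.45.
|E| > 1: supply is elastic over this range.

1.45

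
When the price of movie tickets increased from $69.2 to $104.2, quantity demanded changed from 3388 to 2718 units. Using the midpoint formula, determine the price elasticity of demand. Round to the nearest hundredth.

-0.54

%Δq = (2718 − 3388)/[(3388 + 2718)/2] = -670/3053 ≈ -0.2195.
%ΔP = (104.2 − 69.2)/[(69.2 + 104.2)/2] = 35/86.7 ≈ 0.4037.
Arc elasticity E = %Δq/%ΔP ≈ -0.2195/0.4037 ≈ -0.54.
|E| < 1: demand is inelastic over this range.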